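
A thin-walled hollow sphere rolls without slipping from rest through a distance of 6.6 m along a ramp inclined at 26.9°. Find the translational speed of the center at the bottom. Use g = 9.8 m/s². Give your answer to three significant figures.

For this body I = (2/3)MR², i.e. k = I/(MR²) = 2/3.
Since it rolls without slipping, ω = v/R and KE = ½Mv² + ½Iω² = ½(1+k)Mv² = (5/6)Mv².
The vertical drop is h = L sinθ = 6.6 × sin26.9° = 2.986 m.
Energy conservation: Mgh = (5/6)Mv², so v = √(2gh/(1+k)) = √(2 × 9.8 × 2.986 / 1.667) ≈ 5.93 m/s.

v ≈ 5.93 m/s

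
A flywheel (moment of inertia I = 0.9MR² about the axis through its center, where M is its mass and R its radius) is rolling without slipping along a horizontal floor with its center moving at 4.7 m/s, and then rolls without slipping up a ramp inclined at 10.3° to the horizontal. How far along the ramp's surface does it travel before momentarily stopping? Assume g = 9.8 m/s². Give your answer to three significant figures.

The moment of inertia is 0.9MR², giving k ≡ I/(MR²) = 0.9.
Rolling without slipping gives ω = v/R, so the total kinetic energy is ½Mv² + ½Iω² = ½(1+k)Mv² = (19/20)Mv².
Setting this equal to Mgh gives the vertical rise h = (1+k)v₀²/(2g) = 1.9×4.7²/(2×9.8) = 2.141 m.
The distance along the slope is d = h/sinθ = 2.141/sin10.3° ≈ 12.0 m.

d ≈ 12.0 m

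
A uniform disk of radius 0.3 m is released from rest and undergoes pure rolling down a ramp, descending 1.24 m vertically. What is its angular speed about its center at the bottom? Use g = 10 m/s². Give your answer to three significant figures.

Here I = (1/2)MR², so the shape factor k = I/(MR²) = 0.5.
Pure rolling means v = ωR; then KE = ½Mv² + ½I(v/R)² = ½(1+k)Mv² = (3/4)Mv².
Energy conservation Mgh = ½(1+k)Mv² gives v = √(2gh/(1+k)) = √(2 × 10 × 1.24 / 1.5) = 4.066 m/s.
Then ω = v/R = 4.066 / 0.3 ≈ 13.6 rad/s.

ω ≈ 13.6 rad/s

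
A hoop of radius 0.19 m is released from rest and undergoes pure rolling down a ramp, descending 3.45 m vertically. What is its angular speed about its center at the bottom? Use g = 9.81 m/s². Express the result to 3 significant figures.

The moment of inertia is MR², giving k ≡ I/(MR²) = 1.
Rolling without slipping gives ω = v/R, so the total kinetic energy is ½Mv² + ½Iω² = ½(1+k)Mv² = Mv².
Energy conservation Mgh = ½(1+k)Mv² gives v = √(2gh/(1+k)) = √(2 × 9.81 × 3.45 / 2) = 5.818 m/s.
Then ω = v/R = 5.818 / 0.19 ≈ 30.6 rad/s.

ω ≈ 30.6 rad/s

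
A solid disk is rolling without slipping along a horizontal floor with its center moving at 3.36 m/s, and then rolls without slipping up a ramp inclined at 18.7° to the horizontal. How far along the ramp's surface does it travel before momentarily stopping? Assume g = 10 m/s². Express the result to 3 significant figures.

The moment of inertia is (1/2)MR², giving k ≡ I/(MR²) = 0.5.
The rolling condition ω = v/R makes the rotational term ½I(v/R)² = ½kMv², so KE_total = ½(1+k)Mv² = (3/4)Mv².
Setting this equal to Mgh gives the vertical rise h = (1+k)v₀²/(2g) = 1.5×3.36²/(2×10) = 0.8467 m.
The distance along the slope is d = h/sinθ = 0.8467/sin18.7° ≈ 2.64 m.

d ≈ 2.64 m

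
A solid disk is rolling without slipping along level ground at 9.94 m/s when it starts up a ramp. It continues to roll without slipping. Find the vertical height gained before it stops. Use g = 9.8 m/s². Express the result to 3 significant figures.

The moment of inertia is (1/2)MR², giving k ≡ I/(MR²) = 0.5.
Since it rolls without slipping, ω = v/R and KE = ½Mv² + ½Iω² = ½(1+k)Mv² = (3/4)Mv².
At the top the kinetic energy is zero, so (3/4)Mv₀² = Mgh.
Thus h = (1+k)v₀²/(2g) = 1.5 × 9.94² / (2 × 9.8) ≈ 7.56 m.

h ≈ 7.56 m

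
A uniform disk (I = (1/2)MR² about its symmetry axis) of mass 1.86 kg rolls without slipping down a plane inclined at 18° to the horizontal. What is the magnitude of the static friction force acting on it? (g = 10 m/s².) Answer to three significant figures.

f ≈ 1.92 N

For this body I = (1/2)MR², i.e. k = I/(MR²) = 0.5.
Translational: Mg sinθ − f = Ma. Rotational about the CM: fR = Iα = kMRa, so f = kMa.
Combining, a = g sinθ/(1+k) and f = kMa = kMg sinθ/(1+k).
f = 0.5 × 1.86 × 10 × sin18° / 1.5 ≈ 1.92 N.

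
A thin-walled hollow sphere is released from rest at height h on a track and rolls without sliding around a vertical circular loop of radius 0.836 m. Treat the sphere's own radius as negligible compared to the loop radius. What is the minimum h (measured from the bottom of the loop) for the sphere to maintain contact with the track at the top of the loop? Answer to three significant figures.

h_min ≈ 2.37 m

Here I = (2/3)MR², so the shape factor k = I/(MR²) = 2/3.
At the top, contact is just lost when gravity alone supplies the centripetal force: Mg = Mv_top²/r, i.e. v_top² = gr.
With ω = v/R, the kinetic energy at speed v is ½(1+k)Mv² = (5/6)Mv².
Energy conservation from release (height h) to the top (height 2r): Mgh = Mg(2r) + (5/6)M·gr.
Thus h_min = 2r + (1+k)r/2 = r(2 + 1.667/2) = 0.836 × 2.833 ≈ 2.37 m.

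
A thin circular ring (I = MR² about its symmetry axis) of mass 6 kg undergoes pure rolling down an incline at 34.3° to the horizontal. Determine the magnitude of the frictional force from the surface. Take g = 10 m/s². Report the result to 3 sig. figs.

f ≈ 16.9 N

The moment of inertia is MR², giving k ≡ I/(MR²) = 1.
Newton's second law down the slope: Mg sinθ − f = Ma. The torque equation fR = Iα (with α = a/R) gives f = kMa.
Combining, a = g sinθ/(1+k) and f = kMa = kMg sinθ/(1+k).
f = 1 × 6 × 10 × sin34.3° / 2 ≈ 16.9 N.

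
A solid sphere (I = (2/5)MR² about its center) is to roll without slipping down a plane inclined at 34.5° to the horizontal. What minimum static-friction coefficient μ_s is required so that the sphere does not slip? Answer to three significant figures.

μ_min ≈ 0.196

Here I = (2/5)MR², so the shape factor k = I/(MR²) = 0.4.
Newton's second law down the slope: Mg sinθ − f = Ma. The torque equation fR = Iα (with α = a/R) gives f = kMa.
These give a = g sinθ/(1+k) and the required friction f = kMg sinθ/(1+k).
The normal force is N = Mg cosθ, so μ_min = f/N = k tanθ/(1+k).
μ_min = 0.4 × tan34.5° / 1.4 ≈ 0.196.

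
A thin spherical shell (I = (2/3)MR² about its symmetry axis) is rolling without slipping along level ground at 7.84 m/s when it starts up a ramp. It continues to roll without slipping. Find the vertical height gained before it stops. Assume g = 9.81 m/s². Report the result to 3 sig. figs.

h ≈ 5.22 m

For this body I = (2/3)MR², i.e. k = I/(MR²) = 2/3.
Rolling without slipping gives ω = v/R, so the total kinetic energy is ½Mv² + ½Iω² = ½(1+k)Mv² = (5/6)Mv².
All of this converts to potential energy at the highest point: (5/6)Mv₀² = Mgh.
Thus h = (1+k)v₀²/(2g) = 1.667 × 7.84² / (2 × 9.81) ≈ 5.22 m.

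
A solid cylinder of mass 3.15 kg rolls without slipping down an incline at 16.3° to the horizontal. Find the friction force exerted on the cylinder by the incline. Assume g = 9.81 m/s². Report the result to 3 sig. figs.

With I = (1/2)MR², the ratio k = I/(MR²) is 0.5.
Newton's second law down the slope: Mg sinθ − f = Ma. The torque equation fR = Iα (with α = a/R) gives f = kMa.
Combining, a = g sinθ/(1+k) and f = kMa = kMg sinθ/(1+k).
f = 0.5 × 3.15 × 9.81 × sin16.3° / 1.5 ≈ 2.89 N.

f ≈ 2.89 N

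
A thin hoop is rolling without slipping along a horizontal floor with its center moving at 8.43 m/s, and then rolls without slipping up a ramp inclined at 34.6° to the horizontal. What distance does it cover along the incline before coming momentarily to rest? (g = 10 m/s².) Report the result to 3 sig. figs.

d ≈ 12.5 m

Here I = MR², so the shape factor k = I/(MR²) = 1.
Rolling without slipping gives ω = v/R, so the total kinetic energy is ½Mv² + ½Iω² = ½(1+k)Mv² = Mv².
Setting this equal to Mgh gives the vertical rise h = (1+k)v₀²/(2g) = 2×8.43²/(2×10) = 7.106 m.
The distance along the slope is d = h/sinθ = 7.106/sin34.6° ≈ 12.5 m.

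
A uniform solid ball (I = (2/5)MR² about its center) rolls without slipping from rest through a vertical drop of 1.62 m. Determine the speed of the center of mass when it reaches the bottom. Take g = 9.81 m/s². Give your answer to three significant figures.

v ≈ 4.76 m/s

Here I = (2/5)MR², so the shape factor k = I/(MR²) = 0.4.
Pure rolling means v = ωR; then KE = ½Mv² + ½I(v/R)² = ½(1+k)Mv² = (7/10)Mv².
Setting Mgh = (7/10)Mv² gives v = √(2gh/(1+k)) = √(2·9.81·1.62/1.4) ≈ 4.76 m/s.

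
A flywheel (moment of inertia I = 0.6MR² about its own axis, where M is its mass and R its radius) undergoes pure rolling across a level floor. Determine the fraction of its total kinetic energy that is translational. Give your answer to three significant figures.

fraction ≈ 0.625

The moment of inertia is 0.6MR², giving k ≡ I/(MR²) = 0.6.
Since ω = v/R, the translational part is ½Mv² and the rotational part is ½I(v/R)² = ½kMv²; the total is ½(1+k)Mv².
The translational fraction is therefore 1/(1+k) = 1/1.6 ≈ 0.625.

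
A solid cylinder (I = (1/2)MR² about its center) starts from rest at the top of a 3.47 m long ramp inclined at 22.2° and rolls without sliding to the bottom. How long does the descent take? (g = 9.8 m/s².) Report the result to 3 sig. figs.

t ≈ 1.68 s

For this body I = (1/2)MR², i.e. k = I/(MR²) = 0.5.
Along the incline Mg sinθ − f = Ma, and torque about the center fR = Iα = kMR²(a/R) gives f = kMa.
Hence a = g sinθ/(1+k) = 9.8×sin22.2°/1.5 = 2.469 m/s².
With constant a from rest, t = √(2L/a) = √(2·3.47/2.469) ≈ 1.68 s.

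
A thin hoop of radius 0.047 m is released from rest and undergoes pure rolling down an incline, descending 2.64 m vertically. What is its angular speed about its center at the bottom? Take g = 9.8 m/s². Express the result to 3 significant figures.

Here I = MR², so the shape factor k = I/(MR²) = 1.
Rolling without slipping gives ω = v/R, so the total kinetic energy is ½Mv² + ½Iω² = ½(1+k)Mv² = Mv².
Energy conservation Mgh = ½(1+k)Mv² gives v = √(2gh/(1+k)) = √(2 × 9.8 × 2.64 / 2) = 5.086 m/s.
The angular speed follows from ω = v/R = 5.086/0.047 ≈ 108 rad/s.

ω ≈ 108 rad/s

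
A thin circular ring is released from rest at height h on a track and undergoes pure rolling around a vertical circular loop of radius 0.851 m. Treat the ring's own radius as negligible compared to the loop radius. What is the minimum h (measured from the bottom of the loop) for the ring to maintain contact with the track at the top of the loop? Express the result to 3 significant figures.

h_min ≈ 2.55 m

Here I = MR², so the shape factor k = I/(MR²) = 1.
At the top, contact is just lost when gravity alone supplies the centripetal force: Mg = Mv_top²/r, i.e. v_top² = gr.
With ω = v/R, the kinetic energy at speed v is ½(1+k)Mv² = Mv².
Energy conservation from release (height h) to the top (height 2r): Mgh = Mg(2r) + M·gr.
Thus h_min = 2r + (1+k)r/2 = r(2 + 2/2) = 0.851 × 3 ≈ 2.55 m.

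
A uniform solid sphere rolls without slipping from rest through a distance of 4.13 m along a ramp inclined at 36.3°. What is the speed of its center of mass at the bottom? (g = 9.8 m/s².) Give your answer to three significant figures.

Here I = (2/5)MR², so the shape factor k = I/(MR²) = 0.4.
Rolling without slipping gives ω = v/R, so the total kinetic energy is ½Mv² + ½Iω² = ½(1+k)Mv² = (7/10)Mv².
The vertical drop is h = L sinθ = 4.13 × sin36.3° = 2.445 m.
Energy conservation: Mgh = (7/10)Mv², so v = √(2gh/(1+k)) = √(2 × 9.8 × 2.445 / 1.4) ≈ 5.85 m/s.

v ≈ 5.85 m/s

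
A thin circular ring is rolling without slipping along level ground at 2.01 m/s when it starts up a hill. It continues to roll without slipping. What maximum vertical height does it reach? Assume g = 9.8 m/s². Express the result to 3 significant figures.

h ≈ 0.412 m

With I = MR², the ratio k = I/(MR²) is 1.
The rolling condition ω = v/R makes the rotational term ½I(v/R)² = ½kMv², so KE_total = ½(1+k)Mv² = Mv².
At the top the kinetic energy is zero, so Mv₀² = Mgh.
Thus h = (1+k)v₀²/(2g) = 2 × 2.01² / (2 × 9.8) ≈ 0.412 m.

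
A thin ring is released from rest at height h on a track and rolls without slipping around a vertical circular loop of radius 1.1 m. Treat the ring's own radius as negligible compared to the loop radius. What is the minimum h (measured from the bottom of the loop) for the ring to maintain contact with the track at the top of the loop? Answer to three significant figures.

h_min ≈ 3.30 m

For this body I = MR², i.e. k = I/(MR²) = 1.
At the top of the loop, the minimum-contact condition is Mg = Mv_top²/r, so v_top² = gr.
With ω = v/R, the kinetic energy at speed v is ½(1+k)Mv² = Mv².
Energy conservation from release (height h) to the top (height 2r): Mgh = Mg(2r) + M·gr.
Thus h_min = 2r + (1+k)r/2 = r(2 + 2/2) = 1.1 × 3 ≈ 3.30 m.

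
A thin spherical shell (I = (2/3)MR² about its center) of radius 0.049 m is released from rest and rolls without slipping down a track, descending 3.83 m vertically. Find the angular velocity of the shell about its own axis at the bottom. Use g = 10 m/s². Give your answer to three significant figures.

Here I = (2/3)MR², so the shape factor k = I/(MR²) = 2/3.
Since it rolls without slipping, ω = v/R and KE = ½Mv² + ½Iω² = ½(1+k)Mv² = (5/6)Mv².
Energy conservation Mgh = ½(1+k)Mv² gives v = √(2gh/(1+k)) = √(2 × 10 × 3.83 / 1.667) = 6.779 m/s.
Then ω = v/R = 6.779 / 0.049 ≈ 138 rad/s.

ω ≈ 138 rad/s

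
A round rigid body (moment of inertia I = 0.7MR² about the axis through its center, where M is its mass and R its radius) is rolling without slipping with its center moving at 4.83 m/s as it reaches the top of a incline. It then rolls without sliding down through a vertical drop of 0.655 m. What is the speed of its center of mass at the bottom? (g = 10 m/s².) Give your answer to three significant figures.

The moment of inertia is 0.7MR², giving k ≡ I/(MR²) = 0.7.
The rolling condition ω = v/R makes the rotational term ½I(v/R)² = ½kMv², so KE_total = ½(1+k)Mv² = (17/20)Mv².
Energy conservation: (17/20)Mv₀² + Mgh = (17/20)Mv², so v² = v₀² + 2gh/(1+k).
v = √(4.83² + 2×10×0.655/1.7) = √31.03 ≈ 5.57 m/s.

v ≈ 5.57 m/s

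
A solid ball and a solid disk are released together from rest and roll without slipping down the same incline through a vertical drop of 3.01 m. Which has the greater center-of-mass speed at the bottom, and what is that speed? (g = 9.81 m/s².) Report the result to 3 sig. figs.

the solid ball, at v ≈ 6.49 m/s

For rolling without slipping, Mgh = ½(1+k)Mv² where k = I/(MR²), so v = √(2gh/(1+k)).
Solid ball: k = 0.4, giving v = √(2×9.81×3.01/1.4) = 6.495 m/s.
Solid disk: k = 0.5, giving v = √(2×9.81×3.01/1.5) = 6.275 m/s.
The smaller k wins: the solid ball, at ≈ 6.49 m/s.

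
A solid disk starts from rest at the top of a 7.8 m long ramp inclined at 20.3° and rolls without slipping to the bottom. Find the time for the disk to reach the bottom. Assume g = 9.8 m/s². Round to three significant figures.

Here I = (1/2)MR², so the shape factor k = I/(MR²) = 0.5.
Newton's second law down the slope: Mg sinθ − f = Ma. The torque equation fR = Iα (with α = a/R) gives f = kMa.
Hence a = g sinθ/(1+k) = 9.8×sin20.3°/1.5 = 2.267 m/s².
With constant a from rest, t = √(2L/a) = √(2·7.8/2.267) ≈ 2.62 s.

t ≈ 2.62 s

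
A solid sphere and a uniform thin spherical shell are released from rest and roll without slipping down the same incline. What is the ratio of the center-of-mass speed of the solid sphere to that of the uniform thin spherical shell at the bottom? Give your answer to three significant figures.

Each satisfies Mgh = ½(1+k)Mv² with k = I/(MR²), so v ∝ 1/√(1+k).
For the solid sphere k = 0.4; for the uniform thin spherical shell k = 2/3.
v₁/v₂ = √((1+k₂)/(1+k₁)) = √(1.667/1.4) ≈ 1.09.

v_ratio ≈ 1.09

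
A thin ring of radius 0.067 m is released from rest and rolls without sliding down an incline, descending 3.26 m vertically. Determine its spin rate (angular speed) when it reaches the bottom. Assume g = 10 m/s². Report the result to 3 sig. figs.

ω ≈ 85.2 rad/s

The moment of inertia is MR², giving k ≡ I/(MR²) = 1.
Pure rolling means v = ωR; then KE = ½Mv² + ½I(v/R)² = ½(1+k)Mv² = Mv².
Energy conservation Mgh = ½(1+k)Mv² gives v = √(2gh/(1+k)) = √(2 × 10 × 3.26 / 2) = 5.71 m/s.
Then ω = v/R = 5.71 / 0.067 ≈ 85.2 rad/s.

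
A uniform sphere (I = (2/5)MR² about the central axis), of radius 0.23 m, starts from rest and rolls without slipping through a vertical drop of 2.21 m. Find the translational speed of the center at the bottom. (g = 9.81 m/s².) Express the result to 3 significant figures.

v ≈ 5.57 m/s

The moment of inertia is (2/5)MR², giving k ≡ I/(MR²) = 0.4.
Rolling without slipping gives ω = v/R, so the total kinetic energy is ½Mv² + ½Iω² = ½(1+k)Mv² = (7/10)Mv².
Energy conservation: Mgh = (7/10)Mv², so v = √(2gh/(1+k)) = √(2 × 9.81 × 2.21 / 1.4) ≈ 5.57 m/s.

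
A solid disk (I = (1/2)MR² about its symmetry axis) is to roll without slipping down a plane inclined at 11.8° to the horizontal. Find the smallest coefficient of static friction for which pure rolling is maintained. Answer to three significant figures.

μ_min ≈ 0.0696

Here I = (1/2)MR², so the shape factor k = I/(MR²) = 0.5.
Newton's second law down the slope: Mg sinθ − f = Ma. The torque equation fR = Iα (with α = a/R) gives f = kMa.
These give a = g sinθ/(1+k) and the required friction f = kMg sinθ/(1+k).
The normal force is N = Mg cosθ, so μ_min = f/N = k tanθ/(1+k).
μ_min = 0.5 × tan11.8° / 1.5 ≈ 0.0696.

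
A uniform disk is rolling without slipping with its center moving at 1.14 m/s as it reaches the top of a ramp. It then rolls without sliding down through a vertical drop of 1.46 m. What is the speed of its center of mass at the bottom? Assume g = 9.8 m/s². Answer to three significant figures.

v ≈ 4.51 m/s

For this body I = (1/2)MR², i.e. k = I/(MR²) = 0.5.
Rolling without slipping gives ω = v/R, so the total kinetic energy is ½Mv² + ½Iω² = ½(1+k)Mv² = (3/4)Mv².
Energy conservation: (3/4)Mv₀² + Mgh = (3/4)Mv², so v² = v₀² + 2gh/(1+k).
v = √(1.14² + 2×9.8×1.46/1.5) = √20.38 ≈ 4.51 m/s.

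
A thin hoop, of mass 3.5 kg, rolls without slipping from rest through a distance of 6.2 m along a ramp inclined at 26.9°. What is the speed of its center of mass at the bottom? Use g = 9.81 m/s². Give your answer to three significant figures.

With I = MR², the ratio k = I/(MR²) is 1.
Since it rolls without slipping, ω = v/R and KE = ½Mv² + ½Iω² = ½(1+k)Mv² = Mv².
The vertical drop is h = L sinθ = 6.2 × sin26.9° = 2.805 m.
Energy conservation: Mgh = Mv², so v = √(2gh/(1+k)) = √(2 × 9.81 × 2.805 / 2) ≈ 5.25 m/s.

v ≈ 5.25 m/s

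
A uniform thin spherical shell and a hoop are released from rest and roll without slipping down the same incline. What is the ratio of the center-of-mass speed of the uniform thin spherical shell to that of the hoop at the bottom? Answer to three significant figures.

v_ratio ≈ 1.10

Each satisfies Mgh = ½(1+k)Mv² with k = I/(MR²), so v ∝ 1/√(1+k).
For the uniform thin spherical shell k = 2/3; for the hoop k = 1.
v₁/v₂ = √((1+k₂)/(1+k₁)) = √(2/1.667) ≈ 1.10.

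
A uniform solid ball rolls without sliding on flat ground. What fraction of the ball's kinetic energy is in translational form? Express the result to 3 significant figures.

fraction ≈ 0.714

For this body I = (2/5)MR², i.e. k = I/(MR²) = 0.4.
Since ω = v/R, the translational part is ½Mv² and the rotational part is ½I(v/R)² = ½kMv²; the total is ½(1+k)Mv².
The translational fraction is therefore 1/(1+k) = 1/1.4 ≈ 0.714.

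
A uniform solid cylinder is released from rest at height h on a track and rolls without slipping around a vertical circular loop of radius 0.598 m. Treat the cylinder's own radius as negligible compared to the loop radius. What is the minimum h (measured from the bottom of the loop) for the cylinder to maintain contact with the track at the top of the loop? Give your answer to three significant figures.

h_min ≈ 1.64 m

The moment of inertia is (1/2)MR², giving k ≡ I/(MR²) = 0.5.
At the top of the loop, the minimum-contact condition is Mg = Mv_top²/r, so v_top² = gr.
With ω = v/R, the kinetic energy at speed v is ½(1+k)Mv² = (3/4)Mv².
Energy conservation from release (height h) to the top (height 2r): Mgh = Mg(2r) + (3/4)M·gr.
Thus h_min = 2r + (1+k)r/2 = r(2 + 1.5/2) = 0.598 × 2.75 ≈ 1.64 m.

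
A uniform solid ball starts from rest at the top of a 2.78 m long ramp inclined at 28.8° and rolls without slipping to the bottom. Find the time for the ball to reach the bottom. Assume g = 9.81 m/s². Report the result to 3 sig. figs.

With I = (2/5)MR², the ratio k = I/(MR²) is 0.4.
Translational: Mg sinθ − f = Ma. Rotational about the CM: fR = Iα = kMRa, so f = kMa.
Hence a = g sinθ/(1+k) = 9.81×sin28.8°/1.4 = 3.376 m/s².
Starting from rest, L = ½at², so t = √(2L/a) = √(2×2.78/3.376) ≈ 1.28 s.

t ≈ 1.28 s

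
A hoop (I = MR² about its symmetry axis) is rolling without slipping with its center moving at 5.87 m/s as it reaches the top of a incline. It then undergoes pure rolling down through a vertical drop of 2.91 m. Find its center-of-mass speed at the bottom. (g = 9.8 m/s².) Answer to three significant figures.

For this body I = MR², i.e. k = I/(MR²) = 1.
Rolling without slipping gives ω = v/R, so the total kinetic energy is ½Mv² + ½Iω² = ½(1+k)Mv² = Mv².
Energy conservation: Mv₀² + Mgh = Mv², so v² = v₀² + 2gh/(1+k).
v = √(5.87² + 2×9.8×2.91/2) = √62.97 ≈ 7.94 m/s.

v ≈ 7.94 m/s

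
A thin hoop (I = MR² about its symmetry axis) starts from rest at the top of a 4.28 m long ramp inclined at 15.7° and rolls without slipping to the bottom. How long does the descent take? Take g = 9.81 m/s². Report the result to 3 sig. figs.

For this body I = MR², i.e. k = I/(MR²) = 1.
Newton's second law down the slope: Mg sinθ − f = Ma. The torque equation fR = Iα (with α = a/R) gives f = kMa.
Hence a = g sinθ/(1+k) = 9.81×sin15.7°/2 = 1.327 m/s².
Starting from rest, L = ½at², so t = √(2L/a) = √(2×4.28/1.327) ≈ 2.54 s.

t ≈ 2.54 s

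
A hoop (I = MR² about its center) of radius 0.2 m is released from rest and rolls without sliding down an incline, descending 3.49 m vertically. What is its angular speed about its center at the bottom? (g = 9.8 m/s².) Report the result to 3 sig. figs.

ω ≈ 29.2 rad/s

The moment of inertia is MR², giving k ≡ I/(MR²) = 1.
Since it rolls without slipping, ω = v/R and KE = ½Mv² + ½Iω² = ½(1+k)Mv² = Mv².
Energy conservation Mgh = ½(1+k)Mv² gives v = √(2gh/(1+k)) = √(2 × 9.8 × 3.49 / 2) = 5.848 m/s.
Then ω = v/R = 5.848 / 0.2 ≈ 29.2 rad/s.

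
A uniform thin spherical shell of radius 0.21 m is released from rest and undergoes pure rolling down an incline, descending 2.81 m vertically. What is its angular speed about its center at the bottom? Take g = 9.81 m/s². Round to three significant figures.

For this body I = (2/3)MR², i.e. k = I/(MR²) = 2/3.
Rolling without slipping gives ω = v/R, so the total kinetic energy is ½Mv² + ½Iω² = ½(1+k)Mv² = (5/6)Mv².
Energy conservation Mgh = ½(1+k)Mv² gives v = √(2gh/(1+k)) = √(2 × 9.81 × 2.81 / 1.667) = 5.751 m/s.
The angular speed follows from ω = v/R = 5.751/0.21 ≈ 27.4 rad/s.

ω ≈ 27.4 rad/s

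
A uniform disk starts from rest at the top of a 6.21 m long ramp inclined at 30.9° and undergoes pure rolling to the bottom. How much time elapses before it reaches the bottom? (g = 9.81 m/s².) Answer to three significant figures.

t ≈ 1.92 s

For this body I = (1/2)MR², i.e. k = I/(MR²) = 0.5.
Along the incline Mg sinθ − f = Ma, and torque about the center fR = Iα = kMR²(a/R) gives f = kMa.
Hence a = g sinθ/(1+k) = 9.81×sin30.9°/1.5 = 3.359 m/s².
With constant a from rest, t = √(2L/a) = √(2·6.21/3.359) ≈ 1.92 s.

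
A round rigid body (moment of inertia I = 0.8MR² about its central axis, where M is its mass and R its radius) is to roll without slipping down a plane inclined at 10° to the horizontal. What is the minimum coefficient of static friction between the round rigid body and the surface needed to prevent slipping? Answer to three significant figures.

The moment of inertia is 0.8MR², giving k ≡ I/(MR²) = 0.8.
Translational: Mg sinθ − f = Ma. Rotational about the CM: fR = Iα = kMRa, so f = kMa.
These give a = g sinθ/(1+k) and the required friction f = kMg sinθ/(1+k).
The normal force is N = Mg cosθ, so μ_min = f/N = k tanθ/(1+k).
μ_min = 0.8 × tan10° / 1.8 ≈ 0.0784.

μ_min ≈ 0.0784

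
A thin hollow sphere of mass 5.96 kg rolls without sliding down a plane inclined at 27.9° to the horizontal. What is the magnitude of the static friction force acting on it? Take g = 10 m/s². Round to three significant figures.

f ≈ 11.2 N

The moment of inertia is (2/3)MR², giving k ≡ I/(MR²) = 2/3.
Newton's second law down the slope: Mg sinθ − f = Ma. The torque equation fR = Iα (with α = a/R) gives f = kMa.
Combining, a = g sinθ/(1+k) and f = kMa = kMg sinθ/(1+k).
f = (2/3) × 5.96 × 10 × sin27.9° / 1.667 ≈ 11.2 N.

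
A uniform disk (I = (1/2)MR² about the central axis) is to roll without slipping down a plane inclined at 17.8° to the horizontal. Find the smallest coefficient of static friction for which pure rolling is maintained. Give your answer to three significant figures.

μ_min ≈ 0.107

Here I = (1/2)MR², so the shape factor k = I/(MR²) = 0.5.
Along the incline Mg sinθ − f = Ma, and torque about the center fR = Iα = kMR²(a/R) gives f = kMa.
These give a = g sinθ/(1+k) and the required friction f = kMg sinθ/(1+k).
The normal force is N = Mg cosθ, so μ_min = f/N = k tanθ/(1+k).
μ_min = 0.5 × tan17.8° / 1.5 ≈ 0.107.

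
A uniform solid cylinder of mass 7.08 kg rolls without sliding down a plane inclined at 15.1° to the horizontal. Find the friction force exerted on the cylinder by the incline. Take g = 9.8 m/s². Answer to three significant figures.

With I = (1/2)MR², the ratio k = I/(MR²) is 0.5.
Translational: Mg sinθ − f = Ma. Rotational about the CM: fR = Iα = kMRa, so f = kMa.
Combining, a = g sinθ/(1+k) and f = kMa = kMg sinθ/(1+k).
f = 0.5 × 7.08 × 9.8 × sin15.1° / 1.5 ≈ 6.02 N.

f ≈ 6.02 N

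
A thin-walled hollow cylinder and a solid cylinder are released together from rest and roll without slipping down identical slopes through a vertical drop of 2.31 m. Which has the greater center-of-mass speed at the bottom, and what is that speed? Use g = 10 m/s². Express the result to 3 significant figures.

For rolling without slipping, Mgh = ½(1+k)Mv² where k = I/(MR²), so v = √(2gh/(1+k)).
Thin-walled hollow cylinder: k = 1, giving v = √(2×10×2.31/2) = 4.806 m/s.
Solid cylinder: k = 0.5, giving v = √(2×10×2.31/1.5) = 5.55 m/s.
The smaller k wins: the solid cylinder, at ≈ 5.55 m/s.

the solid cylinder, at v ≈ 5.55 m/s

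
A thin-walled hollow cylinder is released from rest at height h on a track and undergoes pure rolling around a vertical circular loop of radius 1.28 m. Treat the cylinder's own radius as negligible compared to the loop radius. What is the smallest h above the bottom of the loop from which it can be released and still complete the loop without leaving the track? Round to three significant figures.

With I = MR², the ratio k = I/(MR²) is 1.
At the top of the loop, the minimum-contact condition is Mg = Mv_top²/r, so v_top² = gr.
With ω = v/R, the kinetic energy at speed v is ½(1+k)Mv² = Mv².
Energy conservation from release (height h) to the top (height 2r): Mgh = Mg(2r) + M·gr.
Thus h_min = 2r + (1+k)r/2 = r(2 + 2/2) = 1.28 × 3 ≈ 3.84 m.

h_min ≈ 3.84 m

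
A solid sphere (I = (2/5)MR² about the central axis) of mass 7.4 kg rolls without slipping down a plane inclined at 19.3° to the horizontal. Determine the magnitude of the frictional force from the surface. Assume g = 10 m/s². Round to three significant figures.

f ≈ 6.99 N

The moment of inertia is (2/5)MR², giving k ≡ I/(MR²) = 0.4.
Translational: Mg sinθ − f = Ma. Rotational about the CM: fR = Iα = kMRa, so f = kMa.
Combining, a = g sinθ/(1+k) and f = kMa = kMg sinθ/(1+k).
f = 0.4 × 7.4 × 10 × sin19.3° / 1.4 ≈ 6.99 N.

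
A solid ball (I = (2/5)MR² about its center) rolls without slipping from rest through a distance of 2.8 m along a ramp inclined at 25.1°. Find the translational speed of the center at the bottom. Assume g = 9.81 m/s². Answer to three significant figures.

With I = (2/5)MR², the ratio k = I/(MR²) is 0.4.
Since it rolls without slipping, ω = v/R and KE = ½Mv² + ½Iω² = ½(1+k)Mv² = (7/10)Mv².
The vertical drop is h = L sinθ = 2.8 × sin25.1° = 1.188 m.
Energy conservation: Mgh = (7/10)Mv², so v = √(2gh/(1+k)) = √(2 × 9.81 × 1.188 / 1.4) ≈ 4.08 m/s.

v ≈ 4.08 m/s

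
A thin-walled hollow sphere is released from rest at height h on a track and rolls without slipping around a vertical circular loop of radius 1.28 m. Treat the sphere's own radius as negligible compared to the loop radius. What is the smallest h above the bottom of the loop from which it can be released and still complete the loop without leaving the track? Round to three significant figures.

For this body I = (2/3)MR², i.e. k = I/(MR²) = 2/3.
At the top of the loop, the minimum-contact condition is Mg = Mv_top²/r, so v_top² = gr.
With ω = v/R, the kinetic energy at speed v is ½(1+k)Mv² = (5/6)Mv².
Energy conservation from release (height h) to the top (height 2r): Mgh = Mg(2r) + (5/6)M·gr.
Thus h_min = 2r + (1+k)r/2 = r(2 + 1.667/2) = 1.28 × 2.833 ≈ 3.63 m.

h_min ≈ 3.63 m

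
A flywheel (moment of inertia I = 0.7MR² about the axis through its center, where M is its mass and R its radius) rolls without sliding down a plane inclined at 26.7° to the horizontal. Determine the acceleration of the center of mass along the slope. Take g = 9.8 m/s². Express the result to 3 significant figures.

With I = 0.7MR², the ratio k = I/(MR²) is 0.7.
Newton's second law down the slope: Mg sinθ − f = Ma. The torque equation fR = Iα (with α = a/R) gives f = kMa.
Eliminating f: Mg sinθ = (1+k)Ma, so a = g sinθ/(1+k) = 9.8 × sin26.7° / 1.7 ≈ 2.59 m/s².

a ≈ 2.59 m/s²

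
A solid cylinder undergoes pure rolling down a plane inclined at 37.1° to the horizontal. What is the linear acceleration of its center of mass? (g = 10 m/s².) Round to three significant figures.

a ≈ 4.02 m/s²

With I = (1/2)MR², the ratio k = I/(MR²) is 0.5.
Along the incline Mg sinθ − f = Ma, and torque about the center fR = Iα = kMR²(a/R) gives f = kMa.
Eliminating f: Mg sinθ = (1+k)Ma, so a = g sinθ/(1+k) = 10 × sin37.1° / 1.5 ≈ 4.02 m/s².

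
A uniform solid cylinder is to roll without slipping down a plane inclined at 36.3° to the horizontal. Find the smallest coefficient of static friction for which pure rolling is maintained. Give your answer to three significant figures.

μ_min ≈ 0.245

With I = (1/2)MR², the ratio k = I/(MR²) is 0.5.
Translational: Mg sinθ − f = Ma. Rotational about the CM: fR = Iα = kMRa, so f = kMa.
These give a = g sinθ/(1+k) and the required friction f = kMg sinθ/(1+k).
With N = Mg cosθ, the no-slip condition f ≤ μN gives μ_min = f/N = k tanθ/(1+k).
μ_min = 0.5 × tan36.3° / 1.5 ≈ 0.245.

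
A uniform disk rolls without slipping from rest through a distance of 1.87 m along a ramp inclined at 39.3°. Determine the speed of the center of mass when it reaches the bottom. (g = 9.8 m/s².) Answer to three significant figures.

For this body I = (1/2)MR², i.e. k = I/(MR²) = 0.5.
Pure rolling means v = ωR; then KE = ½Mv² + ½I(v/R)² = ½(1+k)Mv² = (3/4)Mv².
The vertical drop is h = L sinθ = 1.87 × sin39.3° = 1.184 m.
Setting Mgh = (3/4)Mv² gives v = √(2gh/(1+k)) = √(2·9.8·1.184/1.5) ≈ 3.93 m/s.

v ≈ 3.93 m/s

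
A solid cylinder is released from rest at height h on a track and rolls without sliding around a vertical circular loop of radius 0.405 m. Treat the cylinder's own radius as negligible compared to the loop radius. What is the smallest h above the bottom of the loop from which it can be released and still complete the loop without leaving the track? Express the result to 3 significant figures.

For this body I = (1/2)MR², i.e. k = I/(MR²) = 0.5.
At the top, contact is just lost when gravity alone supplies the centripetal force: Mg = Mv_top²/r, i.e. v_top² = gr.
With ω = v/R, the kinetic energy at speed v is ½(1+k)Mv² = (3/4)Mv².
Energy conservation from release (height h) to the top (height 2r): Mgh = Mg(2r) + (3/4)M·gr.
Thus h_min = 2r + (1+k)r/2 = r(2 + 1.5/2) = 0.405 × 2.75 ≈ 1.11 m.

h_min ≈ 1.11 m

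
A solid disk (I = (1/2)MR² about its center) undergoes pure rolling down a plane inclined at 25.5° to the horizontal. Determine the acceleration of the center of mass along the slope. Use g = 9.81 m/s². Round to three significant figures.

a ≈ 2.82 m/s²

With I = (1/2)MR², the ratio k = I/(MR²) is 0.5.
Along the incline Mg sinθ − f = Ma, and torque about the center fR = Iα = kMR²(a/R) gives f = kMa.
Eliminating f: Mg sinθ = (1+k)Ma, so a = g sinθ/(1+k) = 9.81 × sin25.5° / 1.5 ≈ 2.82 m/s².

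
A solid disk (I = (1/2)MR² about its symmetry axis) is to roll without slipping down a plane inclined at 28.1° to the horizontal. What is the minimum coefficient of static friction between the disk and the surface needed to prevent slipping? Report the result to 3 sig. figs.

Here I = (1/2)MR², so the shape factor k = I/(MR²) = 0.5.
Newton's second law down the slope: Mg sinθ − f = Ma. The torque equation fR = Iα (with α = a/R) gives f = kMa.
These give a = g sinθ/(1+k) and the required friction f = kMg sinθ/(1+k).
The normal force is N = Mg cosθ, so μ_min = f/N = k tanθ/(1+k).
μ_min = 0.5 × tan28.1° / 1.5 ≈ 0.178.

μ_min ≈ 0.178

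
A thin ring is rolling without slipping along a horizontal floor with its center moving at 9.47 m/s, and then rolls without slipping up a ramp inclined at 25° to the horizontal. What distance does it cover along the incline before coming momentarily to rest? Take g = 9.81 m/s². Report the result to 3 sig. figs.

For this body I = MR², i.e. k = I/(MR²) = 1.
The rolling condition ω = v/R makes the rotational term ½I(v/R)² = ½kMv², so KE_total = ½(1+k)Mv² = Mv².
Setting this equal to Mgh gives the vertical rise h = (1+k)v₀²/(2g) = 2×9.47²/(2×9.81) = 9.142 m.
The distance along the slope is d = h/sinθ = 9.142/sin25° ≈ 21.6 m.

d ≈ 21.6 m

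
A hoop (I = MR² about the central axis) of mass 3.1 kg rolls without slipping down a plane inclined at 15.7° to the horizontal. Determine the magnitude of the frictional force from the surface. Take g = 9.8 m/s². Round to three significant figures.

The moment of inertia is MR², giving k ≡ I/(MR²) = 1.
Translational: Mg sinθ − f = Ma. Rotational about the CM: fR = Iα = kMRa, so f = kMa.
Combining, a = g sinθ/(1+k) and f = kMa = kMg sinθ/(1+k).
f = 1 × 3.1 × 9.8 × sin15.7° / 2 ≈ 4.11 N.

f ≈ 4.11 N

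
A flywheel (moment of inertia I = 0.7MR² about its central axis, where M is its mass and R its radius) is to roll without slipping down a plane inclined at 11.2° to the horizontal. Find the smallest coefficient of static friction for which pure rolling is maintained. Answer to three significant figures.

μ_min ≈ 0.0815

For this body I = 0.7MR², i.e. k = I/(MR²) = 0.7.
Along the incline Mg sinθ − f = Ma, and torque about the center fR = Iα = kMR²(a/R) gives f = kMa.
These give a = g sinθ/(1+k) and the required friction f = kMg sinθ/(1+k).
With N = Mg cosθ, the no-slip condition f ≤ μN gives μ_min = f/N = k tanθ/(1+k).
μ_min = 0.7 × tan11.2° / 1.7 ≈ 0.0815.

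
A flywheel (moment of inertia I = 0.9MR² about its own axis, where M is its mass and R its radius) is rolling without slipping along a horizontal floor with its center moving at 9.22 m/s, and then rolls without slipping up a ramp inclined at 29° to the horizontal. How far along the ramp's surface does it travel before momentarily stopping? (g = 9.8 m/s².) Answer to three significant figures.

d ≈ 17.0 m

The moment of inertia is 0.9MR², giving k ≡ I/(MR²) = 0.9.
Rolling without slipping gives ω = v/R, so the total kinetic energy is ½Mv² + ½Iω² = ½(1+k)Mv² = (19/20)Mv².
Setting this equal to Mgh gives the vertical rise h = (1+k)v₀²/(2g) = 1.9×9.22²/(2×9.8) = 8.241 m.
The distance along the slope is d = h/sinθ = 8.241/sin29° ≈ 17.0 m.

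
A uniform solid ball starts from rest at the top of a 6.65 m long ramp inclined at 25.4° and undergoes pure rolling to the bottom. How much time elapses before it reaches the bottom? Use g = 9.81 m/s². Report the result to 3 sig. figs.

Here I = (2/5)MR², so the shape factor k = I/(MR²) = 0.4.
Translational: Mg sinθ − f = Ma. Rotational about the CM: fR = Iα = kMRa, so f = kMa.
Hence a = g sinθ/(1+k) = 9.81×sin25.4°/1.4 = 3.006 m/s².
Starting from rest, L = ½at², so t = √(2L/a) = √(2×6.65/3.006) ≈ 2.10 s.

t ≈ 2.10 s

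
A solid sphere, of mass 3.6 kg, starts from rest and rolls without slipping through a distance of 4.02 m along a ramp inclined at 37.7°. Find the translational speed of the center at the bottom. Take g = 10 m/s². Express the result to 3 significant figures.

Here I = (2/5)MR², so the shape factor k = I/(MR²) = 0.4.
The rolling condition ω = v/R makes the rotational term ½I(v/R)² = ½kMv², so KE_total = ½(1+k)Mv² = (7/10)Mv².
The vertical drop is h = L sinθ = 4.02 × sin37.7° = 2.458 m.
Setting Mgh = (7/10)Mv² gives v = √(2gh/(1+k)) = √(2·10·2.458/1.4) ≈ 5.93 m/s.

v ≈ 5.93 m/s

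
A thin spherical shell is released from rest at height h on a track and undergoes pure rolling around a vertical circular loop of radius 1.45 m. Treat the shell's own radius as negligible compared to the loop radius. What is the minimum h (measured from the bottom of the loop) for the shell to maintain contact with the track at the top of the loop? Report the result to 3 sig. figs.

h_min ≈ 4.11 m

The moment of inertia is (2/3)MR², giving k ≡ I/(MR²) = 2/3.
At the top, contact is just lost when gravity alone supplies the centripetal force: Mg = Mv_top²/r, i.e. v_top² = gr.
With ω = v/R, the kinetic energy at speed v is ½(1+k)Mv² = (5/6)Mv².
Energy conservation from release (height h) to the top (height 2r): Mgh = Mg(2r) + (5/6)M·gr.
Thus h_min = 2r + (1+k)r/2 = r(2 + 1.667/2) = 1.45 × 2.833 ≈ 4.11 m.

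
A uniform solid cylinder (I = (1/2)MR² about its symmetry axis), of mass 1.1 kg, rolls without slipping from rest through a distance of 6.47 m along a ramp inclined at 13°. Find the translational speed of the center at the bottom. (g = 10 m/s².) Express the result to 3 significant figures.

v ≈ 4.41 m/s

Here I = (1/2)MR², so the shape factor k = I/(MR²) = 0.5.
Since it rolls without slipping, ω = v/R and KE = ½Mv² + ½Iω² = ½(1+k)Mv² = (3/4)Mv².
The vertical drop is h = L sinθ = 6.47 × sin13° = 1.455 m.
Setting Mgh = (3/4)Mv² gives v = √(2gh/(1+k)) = √(2·10·1.455/1.5) ≈ 4.41 m/s.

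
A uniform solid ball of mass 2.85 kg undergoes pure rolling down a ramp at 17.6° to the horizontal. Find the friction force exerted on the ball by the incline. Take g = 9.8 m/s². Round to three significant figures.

f ≈ 2.41 N

For this body I = (2/5)MR², i.e. k = I/(MR²) = 0.4.
Newton's second law down the slope: Mg sinθ − f = Ma. The torque equation fR = Iα (with α = a/R) gives f = kMa.
Combining, a = g sinθ/(1+k) and f = kMa = kMg sinθ/(1+k).
f = 0.4 × 2.85 × 9.8 × sin17.6° / 1.4 ≈ 2.41 N.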